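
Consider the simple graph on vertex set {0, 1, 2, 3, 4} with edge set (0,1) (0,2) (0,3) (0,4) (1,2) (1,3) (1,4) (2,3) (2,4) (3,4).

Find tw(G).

A width-4 tree decomposition is:
Bags: B1 = {0, 1, 2, 3, 4}
Tree: (single bag)
A single bag containing all 5 vertices is trivially a valid decomposition of width 4. On the other hand G contains the 5-clique {0, 1, 2, 3, 4}. A clique must lie in a single bag of any decomposition, so no decomposition can have width below 4. Combining the bounds, tw(G) = 4.

4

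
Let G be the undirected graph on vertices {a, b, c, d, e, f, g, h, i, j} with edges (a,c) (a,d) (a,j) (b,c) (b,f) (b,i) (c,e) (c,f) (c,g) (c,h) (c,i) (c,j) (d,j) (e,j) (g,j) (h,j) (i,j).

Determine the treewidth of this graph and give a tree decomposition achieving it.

Treewidth 2.
One optimal decomposition is:
Bags: B1 = {c, i, j}  B2 = {c, h, j}  B3 = {b, c, i}  B4 = {b, c, f}  B5 = {c, g, j}  B6 = {c, e, j}  B7 = {a, c, j}  B8 = {a, d, j}
Tree: B1–B2, B1–B3, B3–B4, B1–B5, B2–B6, B1–B7, B7–B8

The largest bag has 3 vertices, giving width 2; this decomposition certifies tw(G) ≤ 2. On the other hand G contains the 3-clique {a, d, j}. A clique must lie in a single bag of any decomposition, so no decomposition can have width below 2. Hence tw(G) = 2 exactly.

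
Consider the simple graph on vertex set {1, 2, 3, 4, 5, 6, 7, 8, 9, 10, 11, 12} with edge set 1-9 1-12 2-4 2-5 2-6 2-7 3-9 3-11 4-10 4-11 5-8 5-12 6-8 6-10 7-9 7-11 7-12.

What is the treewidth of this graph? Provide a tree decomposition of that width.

Treewidth 3.
Bags: B1 = {1, 3, 9, 12}  B2 = {3, 7, 9, 12}  B3 = {3, 7, 11, 12}  B4 = {5, 7, 11, 12}  B5 = {2, 5, 7, 11}  B6 = {2, 4, 5, 11}  B7 = {2, 4, 5, 8}  B8 = {2, 4, 6, 8}  B9 = {4, 6, 8, 10}
Tree: B1–B2, B2–B3, B3–B4, B4–B5, B5–B6, B6–B7, B7–B8, B8–B9

Every bag has size at most 4, so the width is 4 − 1 = 3 and tw(G) ≤ 3. For the lower bound: the 4 vertex sets {1,3,9}, {12}, {7}, {2,4,5,11} are disjoint, each induces a connected subgraph, and every pair is joined by at least one edge of G. Contracting each set to a single vertex therefore yields K_{4} as a minor, and since treewidth is minor-monotone, tw(G) ≥ tw(K_{4}) = 3. Combining the bounds, tw(G) = 3.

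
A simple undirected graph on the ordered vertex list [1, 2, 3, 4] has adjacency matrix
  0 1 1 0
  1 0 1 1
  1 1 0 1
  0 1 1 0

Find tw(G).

A width-2 tree decomposition is:
Bags: B1 = {2, 3, 4}  B2 = {1, 2, 3}
Tree: B1–B2
Each bag holds 3 vertices, so the decomposition has width 2, which upper-bounds the treewidth. Conversely, {1, 2, 3} is a clique of size 3, and the vertices of any clique must share a bag in every tree decomposition; so some bag has ≥ 3 vertices and tw(G) ≥ 2. The upper and lower bounds meet at 2, so that is the treewidth.

2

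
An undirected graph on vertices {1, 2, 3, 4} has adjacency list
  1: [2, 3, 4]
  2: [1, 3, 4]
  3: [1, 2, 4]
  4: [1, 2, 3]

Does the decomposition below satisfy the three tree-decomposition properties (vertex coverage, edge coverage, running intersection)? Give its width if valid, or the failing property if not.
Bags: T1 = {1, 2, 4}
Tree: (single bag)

No — vertex 3 appears in no bag.

A tree decomposition must satisfy three properties: every vertex lies in some bag; for every edge, both endpoints lie together in some bag; and for every vertex, the bags containing it form a connected subtree. Here vertex 3 appears in no bag, so the decomposition is invalid.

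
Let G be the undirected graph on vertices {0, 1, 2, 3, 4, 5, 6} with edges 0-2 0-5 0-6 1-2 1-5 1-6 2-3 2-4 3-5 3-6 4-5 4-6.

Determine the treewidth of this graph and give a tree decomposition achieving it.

Treewidth 3.
One optimal decomposition is:
Bags: B1 = {1, 2, 5, 6}  B2 = {0, 2, 5, 6}  B3 = {2, 3, 5, 6}  B4 = {2, 4, 5, 6}
Tree: B1–B2, B2–B3, B3–B4

Every bag has size at most 4, so the width is 4 − 1 = 3 and tw(G) ≤ 3. For the lower bound: the 4 vertex sets {1,5}, {0,6}, {2}, {3} are disjoint, each induces a connected subgraph, and every pair is joined by at least one edge of G. Contracting each set to a single vertex therefore yields K_{4} as a minor, and since treewidth is minor-monotone, tw(G) ≥ tw(K_{4}) = 3. The upper and lower bounds meet at 3, so that is the treewidth.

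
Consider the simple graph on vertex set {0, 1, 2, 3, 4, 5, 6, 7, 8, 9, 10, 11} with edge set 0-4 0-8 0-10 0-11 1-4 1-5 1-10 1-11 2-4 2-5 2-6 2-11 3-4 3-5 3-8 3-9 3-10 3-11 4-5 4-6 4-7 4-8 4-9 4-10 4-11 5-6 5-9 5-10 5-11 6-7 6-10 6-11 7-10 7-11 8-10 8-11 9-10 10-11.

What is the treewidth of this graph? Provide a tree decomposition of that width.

Every bag has size at most 5, so the width is 5 − 1 = 4 and tw(G) ≤ 4. For the lower bound, the 5 vertices {2, 4, 5, 6, 11} are pairwise adjacent, and any tree decomposition puts a clique entirely inside one bag — forcing width ≥ 4. Hence tw(G) = 4 exactly.

Treewidth 4.
Bags: B1 = {3, 4, 5, 9, 10}  B2 = {3, 4, 5, 10, 11}  B3 = {3, 4, 8, 10, 11}  B4 = {0, 4, 8, 10, 11}  B5 = {4, 5, 6, 10, 11}  B6 = {4, 6, 7, 10, 11}  B7 = {2, 4, 5, 6, 11}  B8 = {1, 4, 5, 10, 11}
Tree: B1–B2, B2–B3, B3–B4, B2–B5, B5–B6, B5–B7, B2–B8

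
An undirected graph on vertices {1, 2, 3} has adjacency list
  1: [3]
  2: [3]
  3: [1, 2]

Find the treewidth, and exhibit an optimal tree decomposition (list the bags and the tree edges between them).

Treewidth 1.
One optimal decomposition is:
Bags: B1 = {1, 3}  B2 = {2, 3}
Tree: B1–B2

Every bag has size at most 2, so the width is 2 − 1 = 1 and tw(G) ≤ 1. Since G has at least one edge (e.g. 3–1), it is not an edgeless graph, so tw(G) ≥ 1. The upper and lower bounds meet at 1, so that is the treewidth.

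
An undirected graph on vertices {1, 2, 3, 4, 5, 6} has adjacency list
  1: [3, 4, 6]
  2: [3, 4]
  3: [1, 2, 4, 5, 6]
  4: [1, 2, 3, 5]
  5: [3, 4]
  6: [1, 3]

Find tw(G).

2

A width-2 tree decomposition is:
Bags: B1 = {2, 3, 4}  B2 = {1, 3, 4}  B3 = {3, 4, 5}  B4 = {1, 3, 6}
Tree: B1–B2, B1–B3, B2–B4
Every bag has size at most 3, so the width is 3 − 1 = 2 and tw(G) ≤ 2. On the other hand G contains the 3-clique {1, 3, 4}. A clique must lie in a single bag of any decomposition, so no decomposition can have width below 2. Hence tw(G) = 2 exactly.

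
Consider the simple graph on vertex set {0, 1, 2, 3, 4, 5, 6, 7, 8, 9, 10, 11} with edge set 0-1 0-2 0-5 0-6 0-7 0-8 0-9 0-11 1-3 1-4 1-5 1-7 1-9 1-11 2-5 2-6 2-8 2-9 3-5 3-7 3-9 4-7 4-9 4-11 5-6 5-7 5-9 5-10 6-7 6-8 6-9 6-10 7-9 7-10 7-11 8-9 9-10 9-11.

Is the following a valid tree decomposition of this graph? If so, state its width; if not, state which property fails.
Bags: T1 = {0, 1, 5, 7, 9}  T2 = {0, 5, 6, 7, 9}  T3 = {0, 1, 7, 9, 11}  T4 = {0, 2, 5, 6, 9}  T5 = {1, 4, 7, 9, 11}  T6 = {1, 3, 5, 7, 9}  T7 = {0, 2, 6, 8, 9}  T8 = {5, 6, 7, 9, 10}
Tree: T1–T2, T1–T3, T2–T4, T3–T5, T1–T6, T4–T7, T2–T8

Yes; width 4.

Vertex coverage: the bags together contain {0, 1, 2, 3, 4, 5, 6, 7, 8, 9, 10, 11}, the full vertex set. Edge coverage: each edge of G has both endpoints in at least one bag. Running intersection: for every vertex, the bags containing it form a connected subtree. All three properties hold, so this is a valid tree decomposition of width max|bag| − 1 = 4, and hence tw(G) ≤ 4.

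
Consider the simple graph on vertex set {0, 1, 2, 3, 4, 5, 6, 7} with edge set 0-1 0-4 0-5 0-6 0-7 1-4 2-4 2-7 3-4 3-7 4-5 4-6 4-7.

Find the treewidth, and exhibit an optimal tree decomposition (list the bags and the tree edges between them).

Treewidth 2.
Bags: B1 = {0, 1, 4}  B2 = {0, 4, 6}  B3 = {0, 4, 5}  B4 = {0, 4, 7}  B5 = {2, 4, 7}  B6 = {3, 4, 7}
Tree: B1–B2, B2–B3, B2–B4, B4–B5, B5–B6

Every bag has size at most 3, so the width is 3 − 1 = 2 and tw(G) ≤ 2. On the other hand G contains the 3-clique {0, 1, 4}. A clique must lie in a single bag of any decomposition, so no decomposition can have width below 2. Therefore the treewidth is 2.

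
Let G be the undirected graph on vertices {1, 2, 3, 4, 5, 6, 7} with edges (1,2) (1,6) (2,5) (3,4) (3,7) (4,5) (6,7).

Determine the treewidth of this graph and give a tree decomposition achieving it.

Treewidth 2.
Bags: B1 = {3, 4, 5}  B2 = {3, 5, 7}  B3 = {5, 6, 7}  B4 = {1, 5, 6}  B5 = {1, 2, 5}
Tree: B1–B2, B2–B3, B3–B4, B4–B5

Each bag holds 3 vertices, so the decomposition has width 2, which upper-bounds the treewidth. For the lower bound, G contains the cycle 5–4–3–7–6–1–2–5, so G is not a forest; only forests have treewidth ≤ 1, hence tw(G) ≥ 2. The upper and lower bounds meet at 2, so that is the treewidth.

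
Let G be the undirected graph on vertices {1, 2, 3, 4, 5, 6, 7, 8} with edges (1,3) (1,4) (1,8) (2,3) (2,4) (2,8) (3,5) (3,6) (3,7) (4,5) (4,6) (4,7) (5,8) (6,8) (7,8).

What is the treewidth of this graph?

3

A width-3 tree decomposition is:
Bags: B1 = {3, 4, 6, 8}  B2 = {2, 3, 4, 8}  B3 = {1, 3, 4, 8}  B4 = {3, 4, 7, 8}  B5 = {3, 4, 5, 8}
Tree: B1–B2, B2–B3, B3–B4, B4–B5
The largest bag has 4 vertices, giving width 3; this decomposition certifies tw(G) ≤ 3. For the lower bound: the 4 vertex sets {3,6}, {2,4}, {8}, {1} are disjoint, each induces a connected subgraph, and every pair is joined by at least one edge of G. Contracting each set to a single vertex therefore yields K_{4} as a minor, and since treewidth is minor-monotone, tw(G) ≥ tw(K_{4}) = 3. Hence tw(G) = 3 exactly.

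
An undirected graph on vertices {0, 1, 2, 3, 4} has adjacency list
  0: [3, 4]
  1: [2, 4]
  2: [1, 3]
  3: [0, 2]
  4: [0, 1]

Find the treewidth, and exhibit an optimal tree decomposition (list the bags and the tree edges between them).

The largest bag has 3 vertices, giving width 2; this decomposition certifies tw(G) ≤ 2. The edges 3–2–1–4–0–3 form a cycle, so G is not a tree and its treewidth is at least 2. Hence tw(G) = 2 exactly.

Treewidth 2.
One optimal decomposition is:
Bags: B1 = {1, 2, 3}  B2 = {1, 3, 4}  B3 = {0, 3, 4}
Tree: B1–B2, B2–B3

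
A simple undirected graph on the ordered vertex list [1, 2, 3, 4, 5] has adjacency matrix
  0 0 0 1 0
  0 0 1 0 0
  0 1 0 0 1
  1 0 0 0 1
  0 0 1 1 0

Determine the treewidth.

A width-1 tree decomposition is:
Bags: B1 = {2, 3}  B2 = {3, 5}  B3 = {4, 5}  B4 = {1, 4}
Tree: B1–B2, B2–B3, B3–B4
Every bag has size at most 2, so the width is 2 − 1 = 1 and tw(G) ≤ 1. Since G has at least one edge (e.g. 2–3), it is not an edgeless graph, so tw(G) ≥ 1. Combining the bounds, tw(G) = 1.

1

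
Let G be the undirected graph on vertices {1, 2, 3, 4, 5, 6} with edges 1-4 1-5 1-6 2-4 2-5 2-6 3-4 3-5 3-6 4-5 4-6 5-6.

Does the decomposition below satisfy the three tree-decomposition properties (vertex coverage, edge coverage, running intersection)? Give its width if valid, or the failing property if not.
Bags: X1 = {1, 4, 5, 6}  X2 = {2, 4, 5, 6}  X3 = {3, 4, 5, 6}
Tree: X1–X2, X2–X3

Vertex coverage: the bags together contain {1, 2, 3, 4, 5, 6}, the full vertex set. Edge coverage: each edge of G has both endpoints in at least one bag. Running intersection: for every vertex, the bags containing it form a connected subtree. All three properties hold, so this is a valid tree decomposition of width max|bag| − 1 = 3, and hence tw(G) ≤ 3.

Yes; width 3.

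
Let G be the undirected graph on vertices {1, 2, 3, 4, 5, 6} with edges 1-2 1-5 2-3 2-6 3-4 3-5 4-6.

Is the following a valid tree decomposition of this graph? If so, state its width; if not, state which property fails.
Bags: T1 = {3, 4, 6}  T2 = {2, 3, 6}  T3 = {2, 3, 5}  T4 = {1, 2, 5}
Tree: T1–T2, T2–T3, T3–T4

Checking the three conditions: (i) the bags cover all of {1, 2, 3, 4, 5, 6}; (ii) for each edge, some bag contains both endpoints; (iii) the bags containing any fixed vertex form a subtree. All hold, so the decomposition is valid with width 3 − 1 = 2.

Yes; width 2.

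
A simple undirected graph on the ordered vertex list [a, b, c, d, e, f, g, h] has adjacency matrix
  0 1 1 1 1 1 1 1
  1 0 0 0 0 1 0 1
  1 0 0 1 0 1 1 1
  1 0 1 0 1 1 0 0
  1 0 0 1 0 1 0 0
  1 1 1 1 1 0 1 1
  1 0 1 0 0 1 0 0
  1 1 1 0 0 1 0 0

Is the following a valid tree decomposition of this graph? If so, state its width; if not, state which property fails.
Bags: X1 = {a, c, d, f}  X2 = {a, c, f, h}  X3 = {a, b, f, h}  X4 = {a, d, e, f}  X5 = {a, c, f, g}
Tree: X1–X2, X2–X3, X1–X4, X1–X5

Yes; width 3.

Every vertex of G appears in some bag (union = {a, b, c, d, e, f, g, h}); every edge is covered by a bag; and for each vertex v the set of bags containing v is connected in the bag tree. The decomposition is therefore valid. The largest bag has 4 vertices, so the width is 3.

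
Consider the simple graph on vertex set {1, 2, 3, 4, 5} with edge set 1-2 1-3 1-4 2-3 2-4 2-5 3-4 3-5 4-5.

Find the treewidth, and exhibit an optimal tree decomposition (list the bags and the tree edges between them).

Treewidth 3.
One such decomposition:
Bags: B1 = {2, 3, 4, 5}  B2 = {1, 2, 3, 4}
Tree: B1–B2

Every bag has size at most 4, so the width is 4 − 1 = 3 and tw(G) ≤ 3. Conversely, {1, 2, 3, 4} is a clique of size 4, and the vertices of any clique must share a bag in every tree decomposition; so some bag has ≥ 4 vertices and tw(G) ≥ 3. The upper and lower bounds meet at 3, so that is the treewidth.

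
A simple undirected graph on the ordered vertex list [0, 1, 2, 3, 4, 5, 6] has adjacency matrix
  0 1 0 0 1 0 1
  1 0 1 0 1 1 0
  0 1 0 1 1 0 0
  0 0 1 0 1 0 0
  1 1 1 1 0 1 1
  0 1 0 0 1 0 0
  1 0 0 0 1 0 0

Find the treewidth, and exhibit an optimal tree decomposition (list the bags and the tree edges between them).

Treewidth 2.
Bags: B1 = {0, 1, 4}  B2 = {1, 4, 5}  B3 = {0, 4, 6}  B4 = {1, 2, 4}  B5 = {2, 3, 4}
Tree: B1–B2, B1–B3, B2–B4, B4–B5

The largest bag has 3 vertices, giving width 2; this decomposition certifies tw(G) ≤ 2. On the other hand G contains the 3-clique {0, 1, 4}. A clique must lie in a single bag of any decomposition, so no decomposition can have width below 2. Combining the bounds, tw(G) = 2.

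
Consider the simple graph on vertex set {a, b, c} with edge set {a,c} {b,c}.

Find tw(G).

A width-1 tree decomposition is:
Bags: B1 = {a, c}  B2 = {b, c}
Tree: B1–B2
Each bag holds 2 vertices, so the decomposition has width 1, which upper-bounds the treewidth. Any graph with an edge has treewidth ≥ 1, and G has the edge c–a. The upper and lower bounds meet at 1, so that is the treewidth.

1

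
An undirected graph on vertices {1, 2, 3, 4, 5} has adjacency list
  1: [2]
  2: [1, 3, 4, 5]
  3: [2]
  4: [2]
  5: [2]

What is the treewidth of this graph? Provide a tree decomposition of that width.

Treewidth 1.
Bags: B1 = {2, 4}  B2 = {2, 3}  B3 = {1, 2}  B4 = {2, 5}
Tree: B1–B2, B2–B3, B1–B4

The largest bag has 2 vertices, giving width 1; this decomposition certifies tw(G) ≤ 1. Since G has at least one edge (e.g. 4–2), it is not an edgeless graph, so tw(G) ≥ 1. Combining the bounds, tw(G) = 1.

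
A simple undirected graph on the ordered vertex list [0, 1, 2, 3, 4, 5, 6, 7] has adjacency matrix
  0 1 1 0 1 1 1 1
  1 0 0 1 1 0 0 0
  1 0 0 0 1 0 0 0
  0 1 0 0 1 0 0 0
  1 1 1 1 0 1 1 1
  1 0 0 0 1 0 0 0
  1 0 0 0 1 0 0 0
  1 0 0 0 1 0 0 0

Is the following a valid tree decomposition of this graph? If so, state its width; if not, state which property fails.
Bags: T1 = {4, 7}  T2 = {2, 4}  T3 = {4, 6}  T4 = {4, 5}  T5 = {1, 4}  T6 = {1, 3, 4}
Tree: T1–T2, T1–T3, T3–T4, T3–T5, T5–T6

A tree decomposition must satisfy three properties: every vertex lies in some bag; for every edge, both endpoints lie together in some bag; and for every vertex, the bags containing it form a connected subtree. Here vertex 0 appears in no bag, so the decomposition is invalid.

No — vertex 0 appears in no bag.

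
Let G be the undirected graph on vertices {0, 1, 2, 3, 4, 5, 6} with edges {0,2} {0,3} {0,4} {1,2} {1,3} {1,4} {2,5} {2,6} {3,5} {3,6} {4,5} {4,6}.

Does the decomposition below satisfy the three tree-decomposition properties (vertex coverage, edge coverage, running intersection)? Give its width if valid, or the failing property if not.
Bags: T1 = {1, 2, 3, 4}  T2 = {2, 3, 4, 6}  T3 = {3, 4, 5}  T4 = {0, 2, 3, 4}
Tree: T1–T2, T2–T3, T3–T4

A tree decomposition must satisfy three properties: every vertex lies in some bag; for every edge, both endpoints lie together in some bag; and for every vertex, the bags containing it form a connected subtree. Here edge (2,5) lies in no bag, so the decomposition is invalid.

No — edge (2,5) lies in no bag.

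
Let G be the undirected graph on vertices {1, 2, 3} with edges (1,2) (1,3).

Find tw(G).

1

A width-1 tree decomposition is:
Bags: B1 = {1, 3}  B2 = {1, 2}
Tree: B1–B2
The largest bag has 2 vertices, giving width 1; this decomposition certifies tw(G) ≤ 1. G has an edge, so its treewidth is at least 1. Therefore the treewidth is 1.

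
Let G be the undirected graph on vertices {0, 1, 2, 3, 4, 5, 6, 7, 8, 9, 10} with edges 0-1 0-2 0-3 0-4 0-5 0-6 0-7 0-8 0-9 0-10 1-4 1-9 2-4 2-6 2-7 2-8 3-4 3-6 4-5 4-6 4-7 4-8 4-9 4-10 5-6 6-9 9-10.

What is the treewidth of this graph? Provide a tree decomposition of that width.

Treewidth 3.
Bags: B1 = {0, 4, 6, 9}  B2 = {0, 2, 4, 6}  B3 = {0, 1, 4, 9}  B4 = {0, 2, 4, 8}  B5 = {0, 4, 9, 10}  B6 = {0, 2, 4, 7}  B7 = {0, 3, 4, 6}  B8 = {0, 4, 5, 6}
Tree: B1–B2, B1–B3, B2–B4, B1–B5, B4–B6, B2–B7, B7–B8

The largest bag has 4 vertices, giving width 3; this decomposition certifies tw(G) ≤ 3. On the other hand G contains the 4-clique {0, 1, 4, 9}. A clique must lie in a single bag of any decomposition, so no decomposition can have width below 3. Hence tw(G) = 3 exactly.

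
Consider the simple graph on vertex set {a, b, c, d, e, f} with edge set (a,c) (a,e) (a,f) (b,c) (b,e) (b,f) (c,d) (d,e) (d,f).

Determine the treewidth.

A width-3 tree decomposition is:
Bags: B1 = {a, c, e, f}  B2 = {c, d, e, f}  B3 = {b, c, e, f}
Tree: B1–B2, B2–B3
Every bag has size at most 4, so the width is 4 − 1 = 3 and tw(G) ≤ 3. For the lower bound: the 4 vertex sets {a,f}, {c,d}, {e}, {b} are disjoint, each induces a connected subgraph, and every pair is joined by at least one edge of G. Contracting each set to a single vertex therefore yields K_{4} as a minor, and since treewidth is minor-monotone, tw(G) ≥ tw(K_{4}) = 3. The upper and lower bounds meet at 3, so that is the treewidth.

3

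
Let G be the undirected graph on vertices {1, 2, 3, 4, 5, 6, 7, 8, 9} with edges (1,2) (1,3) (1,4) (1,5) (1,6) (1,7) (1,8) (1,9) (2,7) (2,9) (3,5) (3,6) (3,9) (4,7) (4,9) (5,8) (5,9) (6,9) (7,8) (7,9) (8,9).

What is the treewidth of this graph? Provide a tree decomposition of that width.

Every bag has size at most 4, so the width is 4 − 1 = 3 and tw(G) ≤ 3. On the other hand G contains the 4-clique {1, 3, 5, 9}. A clique must lie in a single bag of any decomposition, so no decomposition can have width below 3. Hence tw(G) = 3 exactly.

Treewidth 3.
One such decomposition:
Bags: B1 = {1, 3, 6, 9}  B2 = {1, 3, 5, 9}  B3 = {1, 5, 8, 9}  B4 = {1, 7, 8, 9}  B5 = {1, 4, 7, 9}  B6 = {1, 2, 7, 9}
Tree: B1–B2, B2–B3, B3–B4, B4–B5, B5–B6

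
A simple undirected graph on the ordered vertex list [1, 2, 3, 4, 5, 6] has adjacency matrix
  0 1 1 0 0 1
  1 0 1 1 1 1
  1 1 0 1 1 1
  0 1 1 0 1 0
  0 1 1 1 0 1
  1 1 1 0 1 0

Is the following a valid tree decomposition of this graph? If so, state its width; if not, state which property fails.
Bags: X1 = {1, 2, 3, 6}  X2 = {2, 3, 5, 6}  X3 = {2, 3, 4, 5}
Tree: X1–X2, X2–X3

Every vertex of G appears in some bag (union = {1, 2, 3, 4, 5, 6}); every edge is covered by a bag; and for each vertex v the set of bags containing v is connected in the bag tree. The decomposition is therefore valid. The largest bag has 4 vertices, so the width is 3.

Yes; width 3.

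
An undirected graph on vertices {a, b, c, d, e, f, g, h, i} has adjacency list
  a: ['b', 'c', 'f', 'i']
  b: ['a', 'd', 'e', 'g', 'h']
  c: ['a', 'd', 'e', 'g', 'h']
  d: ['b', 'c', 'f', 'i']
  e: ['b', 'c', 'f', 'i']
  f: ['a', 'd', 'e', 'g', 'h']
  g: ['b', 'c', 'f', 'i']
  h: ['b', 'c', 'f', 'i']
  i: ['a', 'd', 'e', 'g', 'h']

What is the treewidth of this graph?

A width-4 tree decomposition is:
Bags: B1 = {b, c, f, h, i}  B2 = {a, b, c, f, i}  B3 = {b, c, e, f, i}  B4 = {b, c, d, f, i}  B5 = {b, c, f, g, i}
Tree: B1–B2, B2–B3, B3–B4, B4–B5
Each bag holds 5 vertices, so the decomposition has width 4, which upper-bounds the treewidth. For the lower bound: the 5 vertex sets {h,i}, {a,b}, {e,f}, {c}, {d} are disjoint, each induces a connected subgraph, and every pair is joined by at least one edge of G. Contracting each set to a single vertex therefore yields K_{5} as a minor, and since treewidth is minor-monotone, tw(G) ≥ tw(K_{5}) = 4. Combining the bounds, tw(G) = 4.

4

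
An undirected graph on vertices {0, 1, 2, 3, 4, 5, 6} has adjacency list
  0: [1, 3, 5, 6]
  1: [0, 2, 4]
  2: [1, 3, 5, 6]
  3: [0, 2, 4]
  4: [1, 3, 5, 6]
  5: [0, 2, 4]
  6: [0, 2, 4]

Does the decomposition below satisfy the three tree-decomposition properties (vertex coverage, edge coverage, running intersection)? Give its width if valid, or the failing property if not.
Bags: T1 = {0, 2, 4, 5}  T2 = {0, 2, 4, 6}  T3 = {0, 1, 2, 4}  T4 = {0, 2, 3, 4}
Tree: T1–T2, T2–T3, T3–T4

Yes; width 3.

Every vertex of G appears in some bag (union = {0, 1, 2, 3, 4, 5, 6}); every edge is covered by a bag; and for each vertex v the set of bags containing v is connected in the bag tree. The decomposition is therefore valid. The largest bag has 4 vertices, so the width is 3.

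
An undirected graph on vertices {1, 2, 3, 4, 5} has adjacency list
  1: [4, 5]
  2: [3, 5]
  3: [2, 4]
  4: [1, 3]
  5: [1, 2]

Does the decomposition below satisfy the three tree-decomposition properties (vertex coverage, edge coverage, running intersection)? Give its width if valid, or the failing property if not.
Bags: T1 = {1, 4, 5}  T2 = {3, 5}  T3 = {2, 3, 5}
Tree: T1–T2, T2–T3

No — edge (4,3) lies in no bag.

A tree decomposition must satisfy three properties: every vertex lies in some bag; for every edge, both endpoints lie together in some bag; and for every vertex, the bags containing it form a connected subtree. Here edge (4,3) lies in no bag, so the decomposition is invalid.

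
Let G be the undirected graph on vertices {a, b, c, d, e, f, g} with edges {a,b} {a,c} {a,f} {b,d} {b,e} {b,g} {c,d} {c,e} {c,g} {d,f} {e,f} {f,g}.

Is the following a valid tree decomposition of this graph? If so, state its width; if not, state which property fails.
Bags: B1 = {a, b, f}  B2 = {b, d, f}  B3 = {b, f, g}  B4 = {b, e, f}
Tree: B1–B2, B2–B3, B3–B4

A tree decomposition must satisfy three properties: every vertex lies in some bag; for every edge, both endpoints lie together in some bag; and for every vertex, the bags containing it form a connected subtree. Here vertex c appears in no bag, so the decomposition is invalid.

No — vertex c appears in no bag.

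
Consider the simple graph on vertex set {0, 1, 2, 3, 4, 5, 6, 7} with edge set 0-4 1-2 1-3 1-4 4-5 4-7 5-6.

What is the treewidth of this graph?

A width-1 tree decomposition is:
Bags: B1 = {5, 6}  B2 = {4, 5}  B3 = {1, 4}  B4 = {1, 2}  B5 = {1, 3}  B6 = {0, 4}  B7 = {4, 7}
Tree: B1–B2, B2–B3, B3–B4, B3–B5, B3–B6, B3–B7
Every bag has size at most 2, so the width is 2 − 1 = 1 and tw(G) ≤ 1. Since G has at least one edge (e.g. 6–5), it is not an edgeless graph, so tw(G) ≥ 1. Combining the bounds, tw(G) = 1.

1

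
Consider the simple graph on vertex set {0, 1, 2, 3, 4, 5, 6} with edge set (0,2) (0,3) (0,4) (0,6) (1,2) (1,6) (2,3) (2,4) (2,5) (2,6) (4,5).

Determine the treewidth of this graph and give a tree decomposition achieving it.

Treewidth 2.
One optimal decomposition is:
Bags: B1 = {0, 2, 3}  B2 = {0, 2, 4}  B3 = {0, 2, 6}  B4 = {2, 4, 5}  B5 = {1, 2, 6}
Tree: B1–B2, B2–B3, B2–B4, B3–B5

Every bag has size at most 3, so the width is 3 − 1 = 2 and tw(G) ≤ 2. Conversely, {0, 2, 3} is a clique of size 3, and the vertices of any clique must share a bag in every tree decomposition; so some bag has ≥ 3 vertices and tw(G) ≥ 2. Hence tw(G) = 2 exactly.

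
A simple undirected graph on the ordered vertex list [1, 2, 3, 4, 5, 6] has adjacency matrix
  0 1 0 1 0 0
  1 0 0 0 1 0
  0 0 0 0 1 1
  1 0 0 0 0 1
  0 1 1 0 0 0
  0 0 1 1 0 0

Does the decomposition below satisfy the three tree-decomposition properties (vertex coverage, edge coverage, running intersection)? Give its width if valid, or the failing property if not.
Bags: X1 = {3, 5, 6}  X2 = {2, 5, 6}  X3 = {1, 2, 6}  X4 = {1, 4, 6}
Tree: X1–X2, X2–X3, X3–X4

Yes; width 2.

Every vertex of G appears in some bag (union = {1, 2, 3, 4, 5, 6}); every edge is covered by a bag; and for each vertex v the set of bags containing v is connected in the bag tree. The decomposition is therefore valid. The largest bag has 3 vertices, so the width is 2.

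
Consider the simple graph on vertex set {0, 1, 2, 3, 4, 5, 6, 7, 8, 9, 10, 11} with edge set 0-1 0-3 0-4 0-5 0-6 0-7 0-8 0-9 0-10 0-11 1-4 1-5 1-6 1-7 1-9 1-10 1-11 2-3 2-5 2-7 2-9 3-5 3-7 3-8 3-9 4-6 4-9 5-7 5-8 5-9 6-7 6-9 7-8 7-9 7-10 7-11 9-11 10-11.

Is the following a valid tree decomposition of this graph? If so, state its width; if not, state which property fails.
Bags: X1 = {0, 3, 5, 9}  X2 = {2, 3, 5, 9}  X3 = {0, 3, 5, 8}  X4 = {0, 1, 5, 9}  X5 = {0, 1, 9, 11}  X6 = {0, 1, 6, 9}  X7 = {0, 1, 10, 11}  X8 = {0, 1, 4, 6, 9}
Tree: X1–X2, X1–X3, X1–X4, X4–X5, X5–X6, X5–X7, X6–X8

No — vertex 7 appears in no bag.

A tree decomposition must satisfy three properties: every vertex lies in some bag; for every edge, both endpoints lie together in some bag; and for every vertex, the bags containing it form a connected subtree. Here vertex 7 appears in no bag, so the decomposition is invalid.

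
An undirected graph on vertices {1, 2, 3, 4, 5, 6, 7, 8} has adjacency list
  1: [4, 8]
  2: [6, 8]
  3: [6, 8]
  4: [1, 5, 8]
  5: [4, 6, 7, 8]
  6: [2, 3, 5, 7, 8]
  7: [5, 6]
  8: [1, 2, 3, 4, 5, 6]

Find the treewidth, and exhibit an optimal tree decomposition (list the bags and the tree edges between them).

Every bag has size at most 3, so the width is 3 − 1 = 2 and tw(G) ≤ 2. On the other hand G contains the 3-clique {1, 4, 8}. A clique must lie in a single bag of any decomposition, so no decomposition can have width below 2. The upper and lower bounds meet at 2, so that is the treewidth.

Treewidth 2.
One such decomposition:
Bags: B1 = {1, 4, 8}  B2 = {4, 5, 8}  B3 = {5, 6, 8}  B4 = {5, 6, 7}  B5 = {2, 6, 8}  B6 = {3, 6, 8}
Tree: B1–B2, B2–B3, B3–B4, B3–B5, B5–B6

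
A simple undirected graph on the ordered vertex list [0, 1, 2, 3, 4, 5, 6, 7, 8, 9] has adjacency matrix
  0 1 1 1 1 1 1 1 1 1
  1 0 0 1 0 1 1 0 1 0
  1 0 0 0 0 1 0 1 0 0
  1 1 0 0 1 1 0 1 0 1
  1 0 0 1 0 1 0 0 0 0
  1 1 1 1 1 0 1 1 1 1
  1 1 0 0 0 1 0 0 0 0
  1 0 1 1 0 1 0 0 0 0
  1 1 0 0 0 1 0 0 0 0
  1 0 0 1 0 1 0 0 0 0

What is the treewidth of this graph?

A width-3 tree decomposition is:
Bags: B1 = {0, 1, 3, 5}  B2 = {0, 3, 5, 7}  B3 = {0, 2, 5, 7}  B4 = {0, 1, 5, 6}  B5 = {0, 1, 5, 8}  B6 = {0, 3, 4, 5}  B7 = {0, 3, 5, 9}
Tree: B1–B2, B2–B3, B1–B4, B4–B5, B2–B6, B1–B7
Every bag has size at most 4, so the width is 4 − 1 = 3 and tw(G) ≤ 3. Conversely, {0, 1, 5, 8} is a clique of size 4, and the vertices of any clique must share a bag in every tree decomposition; so some bag has ≥ 4 vertices and tw(G) ≥ 3. Therefore the treewidth is 3.

3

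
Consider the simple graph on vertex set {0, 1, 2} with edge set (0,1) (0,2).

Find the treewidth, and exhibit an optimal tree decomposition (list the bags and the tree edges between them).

Treewidth 1.
One optimal decomposition is:
Bags: B1 = {0, 1}  B2 = {0, 2}
Tree: B1–B2

Every bag has size at most 2, so the width is 2 − 1 = 1 and tw(G) ≤ 1. Any graph with an edge has treewidth ≥ 1, and G has the edge 1–0. Combining the bounds, tw(G) = 1.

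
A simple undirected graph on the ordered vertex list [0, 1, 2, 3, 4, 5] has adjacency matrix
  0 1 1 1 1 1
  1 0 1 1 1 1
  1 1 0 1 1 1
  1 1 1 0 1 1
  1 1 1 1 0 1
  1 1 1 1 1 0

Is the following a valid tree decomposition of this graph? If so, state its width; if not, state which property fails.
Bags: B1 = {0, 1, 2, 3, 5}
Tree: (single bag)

No — vertex 4 appears in no bag.

A tree decomposition must satisfy three properties: every vertex lies in some bag; for every edge, both endpoints lie together in some bag; and for every vertex, the bags containing it form a connected subtree. Here vertex 4 appears in no bag, so the decomposition is invalid.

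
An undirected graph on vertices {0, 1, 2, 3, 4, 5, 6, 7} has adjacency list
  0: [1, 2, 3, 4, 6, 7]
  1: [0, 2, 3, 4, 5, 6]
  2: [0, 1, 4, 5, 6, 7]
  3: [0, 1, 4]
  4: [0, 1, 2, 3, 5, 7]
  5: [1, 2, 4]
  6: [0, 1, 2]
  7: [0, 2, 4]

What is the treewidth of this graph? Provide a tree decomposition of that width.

Treewidth 3.
Bags: B1 = {1, 2, 4, 5}  B2 = {0, 1, 2, 4}  B3 = {0, 1, 2, 6}  B4 = {0, 2, 4, 7}  B5 = {0, 1, 3, 4}
Tree: B1–B2, B2–B3, B2–B4, B2–B5

Each bag holds 4 vertices, so the decomposition has width 3, which upper-bounds the treewidth. Conversely, {0, 1, 2, 4} is a clique of size 4, and the vertices of any clique must share a bag in every tree decomposition; so some bag has ≥ 4 vertices and tw(G) ≥ 3. Hence tw(G) = 3 exactly.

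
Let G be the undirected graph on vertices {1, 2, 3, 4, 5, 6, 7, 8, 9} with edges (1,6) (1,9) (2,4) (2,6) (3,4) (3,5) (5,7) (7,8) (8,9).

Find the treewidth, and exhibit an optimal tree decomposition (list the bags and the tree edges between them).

The largest bag has 3 vertices, giving width 2; this decomposition certifies tw(G) ≤ 2. Since 2–4–3–5–7–8–9–1–6–2 is a cycle in G, G is not acyclic. Forests are exactly the graphs of treewidth ≤ 1, so tw(G) ≥ 2. Therefore the treewidth is 2.

Treewidth 2.
One such decomposition:
Bags: B1 = {2, 3, 4}  B2 = {2, 3, 5}  B3 = {2, 5, 7}  B4 = {2, 7, 8}  B5 = {2, 8, 9}  B6 = {1, 2, 9}  B7 = {1, 2, 6}
Tree: B1–B2, B2–B3, B3–B4, B4–B5, B5–B6, B6–B7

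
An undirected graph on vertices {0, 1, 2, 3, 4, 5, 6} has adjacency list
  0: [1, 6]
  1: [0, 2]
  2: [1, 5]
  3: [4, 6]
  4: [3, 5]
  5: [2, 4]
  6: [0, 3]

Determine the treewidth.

A width-2 tree decomposition is:
Bags: B1 = {3, 4, 6}  B2 = {4, 5, 6}  B3 = {2, 5, 6}  B4 = {1, 2, 6}  B5 = {0, 1, 6}
Tree: B1–B2, B2–B3, B3–B4, B4–B5
Each bag holds 3 vertices, so the decomposition has width 2, which upper-bounds the treewidth. Since 6–3–4–5–2–1–0–6 is a cycle in G, G is not acyclic. Forests are exactly the graphs of treewidth ≤ 1, so tw(G) ≥ 2. Hence tw(G) = 2 exactly.

2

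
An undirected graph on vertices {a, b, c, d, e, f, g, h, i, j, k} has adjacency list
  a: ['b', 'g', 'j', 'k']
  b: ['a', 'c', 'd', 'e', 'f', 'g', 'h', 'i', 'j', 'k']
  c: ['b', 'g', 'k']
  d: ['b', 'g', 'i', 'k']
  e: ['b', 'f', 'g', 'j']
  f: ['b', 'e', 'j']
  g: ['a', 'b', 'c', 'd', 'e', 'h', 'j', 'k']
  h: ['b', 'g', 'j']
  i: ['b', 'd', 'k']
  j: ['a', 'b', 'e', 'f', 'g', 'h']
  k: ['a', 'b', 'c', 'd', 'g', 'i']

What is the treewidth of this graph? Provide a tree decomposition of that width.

Each bag holds 4 vertices, so the decomposition has width 3, which upper-bounds the treewidth. For the lower bound, the 4 vertices {b, e, g, j} are pairwise adjacent, and any tree decomposition puts a clique entirely inside one bag — forcing width ≥ 3. The upper and lower bounds meet at 3, so that is the treewidth.

Treewidth 3.
One such decomposition:
Bags: B1 = {a, b, g, j}  B2 = {b, e, g, j}  B3 = {a, b, g, k}  B4 = {b, c, g, k}  B5 = {b, e, f, j}  B6 = {b, d, g, k}  B7 = {b, g, h, j}  B8 = {b, d, i, k}
Tree: B1–B2, B1–B3, B3–B4, B2–B5, B3–B6, B1–B7, B6–B8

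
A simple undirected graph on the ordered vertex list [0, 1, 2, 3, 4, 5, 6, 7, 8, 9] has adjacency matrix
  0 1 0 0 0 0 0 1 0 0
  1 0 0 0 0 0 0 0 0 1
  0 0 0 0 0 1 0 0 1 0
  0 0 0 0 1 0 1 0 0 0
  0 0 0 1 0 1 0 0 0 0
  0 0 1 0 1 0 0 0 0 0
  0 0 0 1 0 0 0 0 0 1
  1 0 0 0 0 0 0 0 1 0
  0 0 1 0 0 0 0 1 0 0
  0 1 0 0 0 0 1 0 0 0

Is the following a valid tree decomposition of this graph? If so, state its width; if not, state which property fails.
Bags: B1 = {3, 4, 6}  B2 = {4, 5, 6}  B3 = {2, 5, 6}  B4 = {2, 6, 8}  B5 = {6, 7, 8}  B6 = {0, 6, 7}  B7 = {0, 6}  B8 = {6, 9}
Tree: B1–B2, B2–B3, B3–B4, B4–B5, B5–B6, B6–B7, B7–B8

A tree decomposition must satisfy three properties: every vertex lies in some bag; for every edge, both endpoints lie together in some bag; and for every vertex, the bags containing it form a connected subtree. Here vertex 1 appears in no bag, so the decomposition is invalid.

No — vertex 1 appears in no bag.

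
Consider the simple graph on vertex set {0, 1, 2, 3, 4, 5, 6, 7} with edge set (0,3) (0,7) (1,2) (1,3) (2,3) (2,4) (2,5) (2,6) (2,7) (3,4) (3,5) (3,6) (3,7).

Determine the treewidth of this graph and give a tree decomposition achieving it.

Treewidth 2.
One optimal decomposition is:
Bags: B1 = {2, 3, 6}  B2 = {2, 3, 5}  B3 = {2, 3, 7}  B4 = {1, 2, 3}  B5 = {2, 3, 4}  B6 = {0, 3, 7}
Tree: B1–B2, B2–B3, B2–B4, B2–B5, B3–B6

The largest bag has 3 vertices, giving width 2; this decomposition certifies tw(G) ≤ 2. For the lower bound, the 3 vertices {0, 3, 7} are pairwise adjacent, and any tree decomposition puts a clique entirely inside one bag — forcing width ≥ 2. Hence tw(G) = 2 exactly.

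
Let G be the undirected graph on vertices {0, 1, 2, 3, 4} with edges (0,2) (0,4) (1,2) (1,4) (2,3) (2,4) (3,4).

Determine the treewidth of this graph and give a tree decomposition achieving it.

Each bag holds 3 vertices, so the decomposition has width 2, which upper-bounds the treewidth. Conversely, {0, 2, 4} is a clique of size 3, and the vertices of any clique must share a bag in every tree decomposition; so some bag has ≥ 3 vertices and tw(G) ≥ 2. Therefore the treewidth is 2.

Treewidth 2.
One such decomposition:
Bags: B1 = {1, 2, 4}  B2 = {0, 2, 4}  B3 = {2, 3, 4}
Tree: B1–B2, B2–B3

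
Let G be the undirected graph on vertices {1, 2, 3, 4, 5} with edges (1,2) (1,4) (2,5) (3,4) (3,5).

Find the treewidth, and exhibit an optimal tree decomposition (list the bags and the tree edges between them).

Every bag has size at most 3, so the width is 3 − 1 = 2 and tw(G) ≤ 2. Since 1–4–3–5–2–1 is a cycle in G, G is not acyclic. Forests are exactly the graphs of treewidth ≤ 1, so tw(G) ≥ 2. Therefore the treewidth is 2.

Treewidth 2.
One optimal decomposition is:
Bags: B1 = {1, 3, 4}  B2 = {1, 3, 5}  B3 = {1, 2, 5}
Tree: B1–B2, B2–B3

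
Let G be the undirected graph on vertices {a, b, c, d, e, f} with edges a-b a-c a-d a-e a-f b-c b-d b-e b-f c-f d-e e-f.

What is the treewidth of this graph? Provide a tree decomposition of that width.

Treewidth 3.
One optimal decomposition is:
Bags: B1 = {a, b, c, f}  B2 = {a, b, e, f}  B3 = {a, b, d, e}
Tree: B1–B2, B2–B3

Each bag holds 4 vertices, so the decomposition has width 3, which upper-bounds the treewidth. On the other hand G contains the 4-clique {a, b, d, e}. A clique must lie in a single bag of any decomposition, so no decomposition can have width below 3. Combining the bounds, tw(G) = 3.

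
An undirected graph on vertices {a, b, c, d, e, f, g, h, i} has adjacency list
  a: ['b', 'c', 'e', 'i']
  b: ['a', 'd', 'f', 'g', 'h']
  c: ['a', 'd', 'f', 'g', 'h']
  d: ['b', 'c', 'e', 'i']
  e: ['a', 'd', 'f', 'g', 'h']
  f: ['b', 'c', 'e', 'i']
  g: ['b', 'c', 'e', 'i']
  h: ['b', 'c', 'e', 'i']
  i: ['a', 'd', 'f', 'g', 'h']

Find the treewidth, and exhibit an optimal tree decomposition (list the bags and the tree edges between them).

Each bag holds 5 vertices, so the decomposition has width 4, which upper-bounds the treewidth. For the lower bound: the 5 vertex sets {a,i}, {e,h}, {b,f}, {c}, {g} are disjoint, each induces a connected subgraph, and every pair is joined by at least one edge of G. Contracting each set to a single vertex therefore yields K_{5} as a minor, and since treewidth is minor-monotone, tw(G) ≥ tw(K_{5}) = 4. The upper and lower bounds meet at 4, so that is the treewidth.

Treewidth 4.
One such decomposition:
Bags: B1 = {a, b, c, e, i}  B2 = {b, c, e, h, i}  B3 = {b, c, e, f, i}  B4 = {b, c, e, g, i}  B5 = {b, c, d, e, i}
Tree: B1–B2, B2–B3, B3–B4, B4–B5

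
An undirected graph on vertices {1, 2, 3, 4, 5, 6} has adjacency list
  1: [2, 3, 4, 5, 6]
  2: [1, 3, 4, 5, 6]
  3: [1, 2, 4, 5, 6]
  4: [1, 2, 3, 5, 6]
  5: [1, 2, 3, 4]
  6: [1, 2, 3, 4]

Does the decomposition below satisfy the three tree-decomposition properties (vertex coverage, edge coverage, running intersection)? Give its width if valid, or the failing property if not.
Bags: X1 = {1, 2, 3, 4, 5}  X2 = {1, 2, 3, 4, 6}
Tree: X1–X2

Yes; width 4.

Checking the three conditions: (i) the bags cover all of {1, 2, 3, 4, 5, 6}; (ii) for each edge, some bag contains both endpoints; (iii) the bags containing any fixed vertex form a subtree. All hold, so the decomposition is valid with width 5 − 1 = 4.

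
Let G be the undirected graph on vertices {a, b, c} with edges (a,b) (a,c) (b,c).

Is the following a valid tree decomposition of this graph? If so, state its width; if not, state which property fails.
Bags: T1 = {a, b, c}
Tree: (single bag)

Vertex coverage: the bags together contain {a, b, c}, the full vertex set. Edge coverage: each edge of G has both endpoints in at least one bag. Running intersection: for every vertex, the bags containing it form a connected subtree. All three properties hold, so this is a valid tree decomposition of width max|bag| − 1 = 2, and hence tw(G) ≤ 2.

Yes; width 2.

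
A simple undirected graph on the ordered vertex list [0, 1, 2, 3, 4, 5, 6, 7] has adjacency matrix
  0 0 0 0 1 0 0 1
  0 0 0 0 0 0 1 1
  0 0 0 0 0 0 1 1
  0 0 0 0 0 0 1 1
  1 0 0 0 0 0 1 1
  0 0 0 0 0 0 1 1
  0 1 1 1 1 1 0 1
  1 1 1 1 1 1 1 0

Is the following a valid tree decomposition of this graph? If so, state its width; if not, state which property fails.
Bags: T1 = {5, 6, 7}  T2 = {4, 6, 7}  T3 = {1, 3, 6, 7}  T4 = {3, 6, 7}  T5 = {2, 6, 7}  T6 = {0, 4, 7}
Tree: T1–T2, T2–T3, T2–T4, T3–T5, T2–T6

A tree decomposition must satisfy three properties: every vertex lies in some bag; for every edge, both endpoints lie together in some bag; and for every vertex, the bags containing it form a connected subtree. Here bags containing vertex 3 are not connected in the tree, so the decomposition is invalid.

No — bags containing vertex 3 are not connected in the tree.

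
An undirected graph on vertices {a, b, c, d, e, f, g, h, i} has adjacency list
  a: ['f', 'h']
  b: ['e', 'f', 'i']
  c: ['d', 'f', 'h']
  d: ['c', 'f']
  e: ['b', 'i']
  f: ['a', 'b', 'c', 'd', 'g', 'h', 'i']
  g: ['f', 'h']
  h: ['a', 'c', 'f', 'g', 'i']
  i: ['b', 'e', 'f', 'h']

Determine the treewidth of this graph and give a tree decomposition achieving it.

Treewidth 2.
Bags: B1 = {f, h, i}  B2 = {b, f, i}  B3 = {c, f, h}  B4 = {c, d, f}  B5 = {a, f, h}  B6 = {b, e, i}  B7 = {f, g, h}
Tree: B1–B2, B1–B3, B3–B4, B3–B5, B2–B6, B3–B7

Each bag holds 3 vertices, so the decomposition has width 2, which upper-bounds the treewidth. On the other hand G contains the 3-clique {b, e, i}. A clique must lie in a single bag of any decomposition, so no decomposition can have width below 2. The upper and lower bounds meet at 2, so that is the treewidth.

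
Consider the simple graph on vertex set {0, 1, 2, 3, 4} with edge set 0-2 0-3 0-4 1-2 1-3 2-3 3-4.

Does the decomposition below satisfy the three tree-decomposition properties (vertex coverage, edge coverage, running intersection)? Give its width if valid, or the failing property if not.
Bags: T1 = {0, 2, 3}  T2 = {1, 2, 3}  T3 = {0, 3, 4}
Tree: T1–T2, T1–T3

Yes; width 2.

Checking the three conditions: (i) the bags cover all of {0, 1, 2, 3, 4}; (ii) for each edge, some bag contains both endpoints; (iii) the bags containing any fixed vertex form a subtree. All hold, so the decomposition is valid with width 3 − 1 = 2.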